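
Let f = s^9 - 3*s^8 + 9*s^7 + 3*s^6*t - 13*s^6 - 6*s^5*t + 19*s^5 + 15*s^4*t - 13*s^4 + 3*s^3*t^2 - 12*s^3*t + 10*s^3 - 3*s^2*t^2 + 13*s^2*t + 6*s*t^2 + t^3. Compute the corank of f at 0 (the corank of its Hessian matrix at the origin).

2

The Hessian at 0 is [[0, 0], [0, 0]] of rank 0; hence corank 2.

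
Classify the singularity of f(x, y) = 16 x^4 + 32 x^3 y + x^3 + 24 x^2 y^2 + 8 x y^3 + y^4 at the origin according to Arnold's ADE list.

E6

The Hessian of f at 0 has rank 0. Corank 2; j^3 = x^3 is a perfect cube, so E-series; the 4-jet and mu = 6 give E_6.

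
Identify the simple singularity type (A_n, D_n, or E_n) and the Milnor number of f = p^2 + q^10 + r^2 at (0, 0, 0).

The Hessian of f at 0 is [[2, 0, 0], [0, 0, 0], [0, 0, 2]] with rank 2, so corank 1. A Groebner basis of the Jacobian ideal J(f) in C{p,q,r} is {q^9, p, r}; counting standard monomials gives mu = 9. Corank 1: A-series; mu = 9 gives A_9.

Type A_{9}, Milnor number mu = 9.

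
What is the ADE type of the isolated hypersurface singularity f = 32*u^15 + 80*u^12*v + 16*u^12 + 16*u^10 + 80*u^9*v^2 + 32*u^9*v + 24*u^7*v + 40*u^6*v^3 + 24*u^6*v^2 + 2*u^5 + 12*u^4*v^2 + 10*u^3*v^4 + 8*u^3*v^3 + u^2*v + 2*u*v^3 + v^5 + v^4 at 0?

D_{5}

The Hessian of f at 0 is [[0, 0], [0, 0]] with rank 0, so corank 2. A Groebner basis of the Jacobian ideal J(f) in C{u,v} is {u*v^2, u*v + v^3, u^2 - 4*u*v}; counting standard monomials gives mu = 5. Corank 2; j^3 = u^2*v has shape L^2 M (L != M), so D-series; mu = 5 gives D_5.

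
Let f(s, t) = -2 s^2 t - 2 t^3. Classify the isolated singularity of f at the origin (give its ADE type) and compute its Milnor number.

Type D4, Milnor number mu = 4.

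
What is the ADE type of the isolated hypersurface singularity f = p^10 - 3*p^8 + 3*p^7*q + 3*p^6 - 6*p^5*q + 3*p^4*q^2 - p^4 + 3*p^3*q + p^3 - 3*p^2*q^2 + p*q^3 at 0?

The Hessian of f at 0 is [[0, 0], [0, 0]] with rank 0, so corank 2. A Groebner basis of the Jacobian ideal J(f) in C{p,q} is {3*p^2 + q^4 + q^3, p^3, p^2*q - p^2 - q^3/3, -2*p^2 + p*q^2 - 2*q^3/3}; counting standard monomials gives mu = 7. Corank 2; j^3 = p^3 is a perfect cube, so E-series; the 4-jet and mu = 7 give E_7.

E7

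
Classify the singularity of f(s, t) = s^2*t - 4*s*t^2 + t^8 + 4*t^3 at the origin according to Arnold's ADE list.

D_{9}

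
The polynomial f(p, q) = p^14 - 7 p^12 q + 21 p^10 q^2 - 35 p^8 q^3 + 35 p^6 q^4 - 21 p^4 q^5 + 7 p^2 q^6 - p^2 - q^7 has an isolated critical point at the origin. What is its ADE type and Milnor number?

The Hessian of f at 0 has rank 1. Corank 1: A-series; mu = 6 gives A_6.

Type A_6, Milnor number mu = 6.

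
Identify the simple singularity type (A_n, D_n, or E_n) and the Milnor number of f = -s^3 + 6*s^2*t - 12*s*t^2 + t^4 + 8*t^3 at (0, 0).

Type E_{6}, Milnor number mu = 6.

The Hessian of f at 0 is [[0, 0], [0, 0]] with rank 0, so corank 2. A Groebner basis of the Jacobian ideal J(f) in C{s,t} is {t^3, s^2 - 4*s*t + 4*t^2}; counting standard monomials gives mu = 6. Corank 2; j^3 = -(s - 2*t)^3 is a perfect cube, so E-series; the 4-jet and mu = 6 give E_6.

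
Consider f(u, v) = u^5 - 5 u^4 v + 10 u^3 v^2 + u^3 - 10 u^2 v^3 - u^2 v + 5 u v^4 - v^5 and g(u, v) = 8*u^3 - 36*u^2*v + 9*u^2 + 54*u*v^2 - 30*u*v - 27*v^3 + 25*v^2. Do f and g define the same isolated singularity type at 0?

The Hessian of f at 0 is [[0, 0], [0, 0]] with rank 0, so corank 2. A Groebner basis of the Jacobian ideal J(f) in C{u,v} is {u*v/5 + v^4, u*v^2, u^2 - u*v}; counting standard monomials gives mu = 6. Corank 2; j^3 = u^2*(u - v) has shape L^2 M (L != M), so D-series; mu = 6 gives D_6. The Hessian of g at 0 is [[18, -30], [-30, 50]] with rank 1, so corank 1. A Groebner basis of the Jacobian ideal J(g) in C{u,v} is {v^2, u - 5*v/3}; counting standard monomials gives mu = 2. Corank 1: A-series; mu = 2 gives A_2. f is D_6 but g is A_2, hence not right-equivalent.

No.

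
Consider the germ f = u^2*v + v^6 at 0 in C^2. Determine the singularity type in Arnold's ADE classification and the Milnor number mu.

Type D_7, Milnor number mu = 7.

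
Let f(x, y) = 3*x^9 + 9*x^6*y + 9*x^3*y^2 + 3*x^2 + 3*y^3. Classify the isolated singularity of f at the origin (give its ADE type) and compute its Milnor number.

Type A_{2}, Milnor number mu = 2.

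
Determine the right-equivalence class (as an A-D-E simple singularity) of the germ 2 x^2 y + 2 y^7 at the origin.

D_8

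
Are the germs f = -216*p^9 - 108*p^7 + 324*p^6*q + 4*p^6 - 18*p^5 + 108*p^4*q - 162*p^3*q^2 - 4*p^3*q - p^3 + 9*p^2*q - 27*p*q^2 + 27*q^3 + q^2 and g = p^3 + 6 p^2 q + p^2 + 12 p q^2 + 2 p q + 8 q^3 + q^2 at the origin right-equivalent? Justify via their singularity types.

Yes.

The Hessian of f at 0 has rank 1. Corank 1: A-series; mu = 2 gives A_2. The Hessian of g at 0 has rank 1. Corank 1: A-series; mu = 2 gives A_2. Both have type A_2, hence right-equivalent.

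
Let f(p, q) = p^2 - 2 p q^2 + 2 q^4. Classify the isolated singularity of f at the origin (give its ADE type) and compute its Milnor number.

Type A_{3}, Milnor number mu = 3.

The Hessian of f at 0 has rank 1. Corank 1: A-series; mu = 3 gives A_3.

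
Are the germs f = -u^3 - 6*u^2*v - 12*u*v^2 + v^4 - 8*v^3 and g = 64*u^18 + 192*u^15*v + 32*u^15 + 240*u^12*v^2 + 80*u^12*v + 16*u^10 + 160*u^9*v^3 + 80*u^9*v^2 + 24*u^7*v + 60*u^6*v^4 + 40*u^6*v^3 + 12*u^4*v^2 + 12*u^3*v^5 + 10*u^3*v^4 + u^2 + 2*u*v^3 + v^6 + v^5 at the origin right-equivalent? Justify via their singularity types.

The Hessian of f at 0 has rank 0. Corank 2; j^3 = -(u + 2*v)^3 is a perfect cube, so E-series; the 4-jet and mu = 6 give E_6. The Hessian of g at 0 has rank 1. Corank 1: A-series; mu = 4 gives A_4. f is E_6 but g is A_4, hence not right-equivalent.

No.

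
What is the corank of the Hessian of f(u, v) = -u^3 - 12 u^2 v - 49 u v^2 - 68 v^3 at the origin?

2

The Hessian at 0 is [[0, 0], [0, 0]] of rank 0; hence corank 2.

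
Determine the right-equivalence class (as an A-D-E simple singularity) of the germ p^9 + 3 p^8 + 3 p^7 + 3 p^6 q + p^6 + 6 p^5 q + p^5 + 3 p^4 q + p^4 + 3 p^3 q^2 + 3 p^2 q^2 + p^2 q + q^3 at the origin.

D_4

The Hessian of f at 0 has rank 0. Corank 2; j^3 = q*(p^2 + q^2) splits into three distinct lines over C (the quadratic factor has nonzero discriminant), so D_4.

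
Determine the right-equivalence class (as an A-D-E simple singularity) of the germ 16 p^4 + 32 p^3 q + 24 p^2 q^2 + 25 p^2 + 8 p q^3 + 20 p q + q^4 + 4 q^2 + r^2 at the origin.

The Hessian of f at 0 has rank 2. Corank 1: A-series; mu = 3 gives A_3.

A_3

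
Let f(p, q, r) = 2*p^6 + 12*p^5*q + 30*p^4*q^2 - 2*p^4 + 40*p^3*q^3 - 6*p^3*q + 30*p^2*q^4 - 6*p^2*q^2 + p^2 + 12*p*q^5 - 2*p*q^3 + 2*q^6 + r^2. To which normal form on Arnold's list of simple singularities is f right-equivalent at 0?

A_{5}

The Hessian of f at 0 has rank 2. Corank 1: A-series; mu = 5 gives A_5.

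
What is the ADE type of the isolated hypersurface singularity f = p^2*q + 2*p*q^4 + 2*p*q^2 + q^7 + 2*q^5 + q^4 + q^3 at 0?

D_{5}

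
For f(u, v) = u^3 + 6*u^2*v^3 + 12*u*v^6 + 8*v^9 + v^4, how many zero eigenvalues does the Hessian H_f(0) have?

2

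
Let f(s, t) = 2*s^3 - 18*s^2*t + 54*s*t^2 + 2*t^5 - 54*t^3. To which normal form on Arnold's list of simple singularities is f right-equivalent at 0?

The Hessian of f at 0 has rank 0. Corank 2; j^3 = 2*(s - 3*t)^3 is a perfect cube, so E-series; the 5-jet and mu = 8 give E_8.

E_{8}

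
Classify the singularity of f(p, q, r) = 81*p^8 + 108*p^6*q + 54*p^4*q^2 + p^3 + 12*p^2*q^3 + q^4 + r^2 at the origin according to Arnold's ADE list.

The Hessian of f at 0 has rank 1. Corank 2; j^3 = p^3 is a perfect cube, so E-series; the 4-jet and mu = 6 give E_6.

E_6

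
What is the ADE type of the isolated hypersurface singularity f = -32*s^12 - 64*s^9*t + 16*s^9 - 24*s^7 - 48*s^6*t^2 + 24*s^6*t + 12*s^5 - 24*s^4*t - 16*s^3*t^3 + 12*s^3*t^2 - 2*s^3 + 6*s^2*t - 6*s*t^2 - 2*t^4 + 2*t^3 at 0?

The Hessian of f at 0 has rank 0. Corank 2; j^3 = -2*(s - t)^3 is a perfect cube, so E-series; the 4-jet and mu = 6 give E_6.

E_{6}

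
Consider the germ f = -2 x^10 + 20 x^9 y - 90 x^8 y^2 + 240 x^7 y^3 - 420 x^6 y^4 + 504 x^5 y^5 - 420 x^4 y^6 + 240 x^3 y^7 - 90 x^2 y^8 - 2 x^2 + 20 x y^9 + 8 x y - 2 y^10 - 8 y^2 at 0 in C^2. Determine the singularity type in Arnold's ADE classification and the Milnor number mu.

Type A_{9}, Milnor number mu = 9.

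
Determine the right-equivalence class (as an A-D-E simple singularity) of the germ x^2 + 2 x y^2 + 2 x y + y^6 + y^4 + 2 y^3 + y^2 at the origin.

The Hessian of f at 0 has rank 1. Corank 1: A-series; mu = 5 gives A_5.

A_5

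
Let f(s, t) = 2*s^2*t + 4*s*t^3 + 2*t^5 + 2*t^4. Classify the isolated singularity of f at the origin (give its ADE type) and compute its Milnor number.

The Hessian of f at 0 is [[0, 0], [0, 0]] with rank 0, so corank 2. A Groebner basis of the Jacobian ideal J(f) in C{s,t} is {s*t^2, s*t + t^3, s^2 - 4*s*t}; counting standard monomials gives mu = 5. Corank 2; j^3 = 2*s^2*t has shape L^2 M (L != M), so D-series; mu = 5 gives D_5.

Type D5, Milnor number mu = 5.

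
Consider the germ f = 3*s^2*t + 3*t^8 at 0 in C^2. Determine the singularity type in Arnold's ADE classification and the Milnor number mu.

Type D9, Milnor number mu = 9.

The Hessian of f at 0 is [[0, 0], [0, 0]] with rank 0, so corank 2. A Groebner basis of the Jacobian ideal J(f) in C{s,t} is {s^2/8 + t^7, s^3, s*t}; counting standard monomials gives mu = 9. Corank 2; j^3 = 3*s^2*t has shape L^2 M (L != M), so D-series; mu = 9 gives D_9.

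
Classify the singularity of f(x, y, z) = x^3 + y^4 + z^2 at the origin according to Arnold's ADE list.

E6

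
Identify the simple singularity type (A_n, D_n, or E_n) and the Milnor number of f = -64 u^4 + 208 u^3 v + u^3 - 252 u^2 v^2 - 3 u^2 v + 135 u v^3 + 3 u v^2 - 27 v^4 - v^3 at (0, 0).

The Hessian of f at 0 has rank 0. Corank 2; j^3 = (u - v)^3 is a perfect cube, so E-series; the 4-jet and mu = 7 give E_7.

Type E_{7}, Milnor number mu = 7.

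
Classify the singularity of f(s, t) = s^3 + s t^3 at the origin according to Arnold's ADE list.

The Hessian of f at 0 has rank 0. Corank 2; j^3 = s^3 is a perfect cube, so E-series; the 4-jet and mu = 7 give E_7.

E7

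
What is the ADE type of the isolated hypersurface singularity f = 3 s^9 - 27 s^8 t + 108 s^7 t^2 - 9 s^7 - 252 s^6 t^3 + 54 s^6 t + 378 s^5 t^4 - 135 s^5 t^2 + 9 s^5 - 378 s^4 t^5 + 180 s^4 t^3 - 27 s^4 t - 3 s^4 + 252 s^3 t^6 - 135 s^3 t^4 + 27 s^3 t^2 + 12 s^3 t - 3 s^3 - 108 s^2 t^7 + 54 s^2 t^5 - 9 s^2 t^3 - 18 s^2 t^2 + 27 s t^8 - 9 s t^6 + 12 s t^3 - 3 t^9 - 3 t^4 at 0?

E6

The Hessian of f at 0 has rank 0. Corank 2; j^3 = -3*s^3 is a perfect cube, so E-series; the 4-jet and mu = 6 give E_6.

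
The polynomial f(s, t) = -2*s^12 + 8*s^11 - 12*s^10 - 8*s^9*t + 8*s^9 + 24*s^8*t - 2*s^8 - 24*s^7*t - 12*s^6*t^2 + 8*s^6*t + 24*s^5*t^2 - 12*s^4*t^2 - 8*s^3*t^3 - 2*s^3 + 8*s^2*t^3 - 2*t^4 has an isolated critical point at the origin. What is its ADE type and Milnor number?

Type E6, Milnor number mu = 6.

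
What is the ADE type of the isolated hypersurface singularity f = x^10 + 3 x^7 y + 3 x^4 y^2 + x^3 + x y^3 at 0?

The Hessian of f at 0 is [[0, 0], [0, 0]] with rank 0, so corank 2. A Groebner basis of the Jacobian ideal J(f) in C{x,y} is {x^3, x*y^2, 3*x^2 + y^3}; counting standard monomials gives mu = 7. Corank 2; j^3 = x^3 is a perfect cube, so E-series; the 4-jet and mu = 7 give E_7.

E_7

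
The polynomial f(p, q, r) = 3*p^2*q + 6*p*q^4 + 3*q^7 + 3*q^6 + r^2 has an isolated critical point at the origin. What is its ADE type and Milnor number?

Type D7, Milnor number mu = 7.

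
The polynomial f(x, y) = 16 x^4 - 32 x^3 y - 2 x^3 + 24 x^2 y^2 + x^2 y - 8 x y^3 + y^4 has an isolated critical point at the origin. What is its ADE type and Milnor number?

The Hessian of f at 0 has rank 0. Corank 2; j^3 = -x^2*(2*x - y) has shape L^2 M (L != M), so D-series; mu = 5 gives D_5.

Type D_{5}, Milnor number mu = 5.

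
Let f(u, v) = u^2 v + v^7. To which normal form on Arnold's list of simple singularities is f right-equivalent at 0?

The Hessian of f at 0 has rank 0. Corank 2; j^3 = u^2*v has shape L^2 M (L != M), so D-series; mu = 8 gives D_8.

D_{8}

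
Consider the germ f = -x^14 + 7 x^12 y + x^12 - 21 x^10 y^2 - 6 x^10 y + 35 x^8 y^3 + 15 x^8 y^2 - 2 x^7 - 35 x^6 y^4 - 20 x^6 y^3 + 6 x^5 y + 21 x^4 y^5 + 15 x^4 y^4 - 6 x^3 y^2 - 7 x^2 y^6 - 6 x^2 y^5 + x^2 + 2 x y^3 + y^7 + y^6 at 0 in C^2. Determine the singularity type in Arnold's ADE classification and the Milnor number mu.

Type A6, Milnor number mu = 6.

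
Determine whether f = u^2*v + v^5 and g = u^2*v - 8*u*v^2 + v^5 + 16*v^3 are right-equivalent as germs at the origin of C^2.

The Hessian of f at 0 is [[0, 0], [0, 0]] with rank 0, so corank 2. A Groebner basis of the Jacobian ideal J(f) in C{u,v} is {u^2/5 + v^4, u^3, u*v}; counting standard monomials gives mu = 6. Corank 2; j^3 = u^2*v has shape L^2 M (L != M), so D-series; mu = 6 gives D_6. The Hessian of g at 0 is [[0, 0], [0, 0]] with rank 0, so corank 2. A Groebner basis of the Jacobian ideal J(g) in C{u,v} is {u^2/5 + v^4 - 16*v^2/5, u^3 - 64*v^3, u*v - 4*v^2}; counting standard monomials gives mu = 6. Corank 2; j^3 = v*(u - 4*v)^2 has shape L^2 M (L != M), so D-series; mu = 6 gives D_6. Both have type D_6, hence right-equivalent.

Yes.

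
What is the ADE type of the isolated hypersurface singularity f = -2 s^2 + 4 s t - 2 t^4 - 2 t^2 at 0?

The Hessian of f at 0 has rank 1. Corank 1: A-series; mu = 3 gives A_3.

A_{3}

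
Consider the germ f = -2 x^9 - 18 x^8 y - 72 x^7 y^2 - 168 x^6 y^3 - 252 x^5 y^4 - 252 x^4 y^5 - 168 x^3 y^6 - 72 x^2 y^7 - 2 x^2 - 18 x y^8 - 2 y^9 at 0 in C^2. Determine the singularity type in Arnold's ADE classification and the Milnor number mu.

Type A8, Milnor number mu = 8.

The Hessian of f at 0 is [[-4, 0], [0, 0]] with rank 1, so corank 1. A Groebner basis of the Jacobian ideal J(f) in C{x,y} is {y^8, x}; counting standard monomials gives mu = 8. Corank 1: A-series; mu = 8 gives A_8.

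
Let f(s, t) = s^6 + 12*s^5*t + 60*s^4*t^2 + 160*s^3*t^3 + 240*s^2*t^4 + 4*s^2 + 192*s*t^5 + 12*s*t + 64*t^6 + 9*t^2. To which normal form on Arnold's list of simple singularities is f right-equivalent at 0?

A_{5}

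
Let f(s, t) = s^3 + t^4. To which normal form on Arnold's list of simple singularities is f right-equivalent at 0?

The Hessian of f at 0 is [[0, 0], [0, 0]] with rank 0, so corank 2. A Groebner basis of the Jacobian ideal J(f) in C{s,t} is {t^3, s^2}; counting standard monomials gives mu = 6. Corank 2; j^3 = s^3 is a perfect cube, so E-series; the 4-jet and mu = 6 give E_6.

E_6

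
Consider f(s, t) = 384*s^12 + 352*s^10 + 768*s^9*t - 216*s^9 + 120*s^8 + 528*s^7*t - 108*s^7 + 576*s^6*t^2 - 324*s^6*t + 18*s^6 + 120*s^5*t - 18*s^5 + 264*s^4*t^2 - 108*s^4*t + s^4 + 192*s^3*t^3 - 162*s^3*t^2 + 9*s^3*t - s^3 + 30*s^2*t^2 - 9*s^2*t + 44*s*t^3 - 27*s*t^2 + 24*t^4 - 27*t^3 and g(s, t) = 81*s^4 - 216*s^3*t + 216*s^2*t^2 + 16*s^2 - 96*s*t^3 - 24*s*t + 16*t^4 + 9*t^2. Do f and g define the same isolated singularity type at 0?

The Hessian of f at 0 has rank 0. Corank 2; j^3 = -(s + 3*t)^3 is a perfect cube, so E-series; the 4-jet and mu = 7 give E_7. The Hessian of g at 0 has rank 1. Corank 1: A-series; mu = 3 gives A_3. f is E_7 but g is A_3, hence not right-equivalent.

No.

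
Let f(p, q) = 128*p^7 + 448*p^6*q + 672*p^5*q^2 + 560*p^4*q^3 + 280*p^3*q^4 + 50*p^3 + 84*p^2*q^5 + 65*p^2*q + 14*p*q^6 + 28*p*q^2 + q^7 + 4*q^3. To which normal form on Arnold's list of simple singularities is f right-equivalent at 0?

D_8

The Hessian of f at 0 has rank 0. Corank 2; j^3 = (2*p + q)*(5*p + 2*q)^2 has shape L^2 M (L != M), so D-series; mu = 8 gives D_8.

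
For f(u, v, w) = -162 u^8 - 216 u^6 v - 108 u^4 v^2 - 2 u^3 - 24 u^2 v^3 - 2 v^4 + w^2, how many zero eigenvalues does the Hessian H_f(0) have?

2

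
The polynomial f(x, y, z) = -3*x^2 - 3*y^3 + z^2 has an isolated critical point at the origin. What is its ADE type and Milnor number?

Type A_{2}, Milnor number mu = 2.

The Hessian of f at 0 has rank 2. Corank 1: A-series; mu = 2 gives A_2.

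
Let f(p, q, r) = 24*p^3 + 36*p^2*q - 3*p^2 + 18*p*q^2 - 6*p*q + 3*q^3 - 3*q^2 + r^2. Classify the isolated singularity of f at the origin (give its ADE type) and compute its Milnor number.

Type A2, Milnor number mu = 2.

The Hessian of f at 0 has rank 2. Corank 1: A-series; mu = 2 gives A_2.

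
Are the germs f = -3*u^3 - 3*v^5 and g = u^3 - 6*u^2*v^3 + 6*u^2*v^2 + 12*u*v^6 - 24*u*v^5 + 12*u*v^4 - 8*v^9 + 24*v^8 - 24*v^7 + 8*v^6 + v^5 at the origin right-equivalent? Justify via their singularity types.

Yes.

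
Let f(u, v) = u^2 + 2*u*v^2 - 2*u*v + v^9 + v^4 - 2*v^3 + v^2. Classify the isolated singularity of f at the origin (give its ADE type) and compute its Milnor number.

Type A_{8}, Milnor number mu = 8.

The Hessian of f at 0 has rank 1. Corank 1: A-series; mu = 8 gives A_8.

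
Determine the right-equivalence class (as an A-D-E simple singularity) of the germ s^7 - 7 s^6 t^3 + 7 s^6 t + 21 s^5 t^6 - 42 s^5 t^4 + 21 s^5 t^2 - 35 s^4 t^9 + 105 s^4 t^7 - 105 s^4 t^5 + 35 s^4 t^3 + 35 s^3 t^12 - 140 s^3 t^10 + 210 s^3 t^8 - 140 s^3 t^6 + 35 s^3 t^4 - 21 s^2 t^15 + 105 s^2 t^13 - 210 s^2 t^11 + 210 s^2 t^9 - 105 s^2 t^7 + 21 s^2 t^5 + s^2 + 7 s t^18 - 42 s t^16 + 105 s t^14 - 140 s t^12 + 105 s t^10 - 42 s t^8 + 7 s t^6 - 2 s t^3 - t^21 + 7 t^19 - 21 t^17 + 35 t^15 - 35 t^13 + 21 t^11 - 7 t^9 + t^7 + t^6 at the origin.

A_{6}

The Hessian of f at 0 has rank 1. Corank 1: A-series; mu = 6 gives A_6.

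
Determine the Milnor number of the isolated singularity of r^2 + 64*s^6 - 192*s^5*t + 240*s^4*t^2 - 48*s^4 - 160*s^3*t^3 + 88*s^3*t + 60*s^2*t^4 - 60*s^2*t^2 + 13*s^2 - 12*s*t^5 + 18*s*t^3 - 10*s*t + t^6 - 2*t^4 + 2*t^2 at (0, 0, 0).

The Hessian of f at 0 is [[26, -10, 0], [-10, 4, 0], [0, 0, 2]] with rank 3, so corank 0. A Groebner basis of the Jacobian ideal J(f) in C{s,t,r} is {s, t, r}; counting standard monomials gives mu = 1. Corank 0: nondegenerate Morse point, so A_1.

1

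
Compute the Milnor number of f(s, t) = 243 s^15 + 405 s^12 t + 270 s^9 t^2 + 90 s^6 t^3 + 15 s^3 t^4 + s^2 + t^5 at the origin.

The Hessian of f at 0 is [[2, 0], [0, 0]] with rank 1, so corank 1. A Groebner basis of the Jacobian ideal J(f) in C{s,t} is {t^4, s}; counting standard monomials gives mu = 4. Corank 1: A-series; mu = 4 gives A_4.

4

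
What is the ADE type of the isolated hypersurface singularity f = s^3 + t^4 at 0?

The Hessian of f at 0 is [[0, 0], [0, 0]] with rank 0, so corank 2. A Groebner basis of the Jacobian ideal J(f) in C{s,t} is {t^3, s^2}; counting standard monomials gives mu = 6. Corank 2; j^3 = s^3 is a perfect cube, so E-series; the 4-jet and mu = 6 give E_6.

E_6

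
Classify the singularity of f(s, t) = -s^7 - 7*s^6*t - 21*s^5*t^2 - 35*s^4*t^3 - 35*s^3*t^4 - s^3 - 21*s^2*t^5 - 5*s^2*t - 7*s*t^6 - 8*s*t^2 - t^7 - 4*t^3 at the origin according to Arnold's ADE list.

D8

The Hessian of f at 0 has rank 0. Corank 2; j^3 = -(s + t)*(s + 2*t)^2 has shape L^2 M (L != M), so D-series; mu = 8 gives D_8.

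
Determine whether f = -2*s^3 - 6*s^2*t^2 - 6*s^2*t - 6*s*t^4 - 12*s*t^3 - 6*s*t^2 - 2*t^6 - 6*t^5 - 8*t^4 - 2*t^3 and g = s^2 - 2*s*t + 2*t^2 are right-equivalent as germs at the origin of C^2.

No.

The Hessian of f at 0 has rank 0. Corank 2; j^3 = -2*(s + t)^3 is a perfect cube, so E-series; the 4-jet and mu = 6 give E_6. The Hessian of g at 0 has rank 2. Corank 0: nondegenerate Morse point, so A_1. f is E_6 but g is A_1, hence not right-equivalent.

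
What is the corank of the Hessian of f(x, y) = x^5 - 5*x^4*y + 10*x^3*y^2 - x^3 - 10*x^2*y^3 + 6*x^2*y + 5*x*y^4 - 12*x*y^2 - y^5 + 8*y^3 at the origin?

The Hessian at 0 is [[0, 0], [0, 0]] of rank 0; hence corank 2.

2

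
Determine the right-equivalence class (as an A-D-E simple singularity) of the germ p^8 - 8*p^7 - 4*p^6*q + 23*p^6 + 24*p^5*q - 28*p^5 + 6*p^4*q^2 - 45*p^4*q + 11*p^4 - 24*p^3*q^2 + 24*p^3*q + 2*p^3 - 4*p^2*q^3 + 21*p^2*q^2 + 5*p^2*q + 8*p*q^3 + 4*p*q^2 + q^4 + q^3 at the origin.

The Hessian of f at 0 has rank 0. Corank 2; j^3 = (p + q)^2*(2*p + q) has shape L^2 M (L != M), so D-series; mu = 5 gives D_5.

D_5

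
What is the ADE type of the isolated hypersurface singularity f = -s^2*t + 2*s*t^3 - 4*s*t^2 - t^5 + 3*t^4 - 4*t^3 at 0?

D5

The Hessian of f at 0 has rank 0. Corank 2; j^3 = -t*(s + 2*t)^2 has shape L^2 M (L != M), so D-series; mu = 5 gives D_5.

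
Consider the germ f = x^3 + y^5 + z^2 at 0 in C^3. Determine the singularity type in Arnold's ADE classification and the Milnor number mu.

The Hessian of f at 0 is [[0, 0, 0], [0, 0, 0], [0, 0, 2]] with rank 1, so corank 2. A Groebner basis of the Jacobian ideal J(f) in C{x,y,z} is {y^4, x^2, z}; counting standard monomials gives mu = 8. Corank 2; j^3 = x^3 is a perfect cube, so E-series; the 5-jet and mu = 8 give E_8.

Type E_8, Milnor number mu = 8.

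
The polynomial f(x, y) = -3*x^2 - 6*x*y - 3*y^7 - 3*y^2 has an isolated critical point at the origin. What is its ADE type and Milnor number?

Type A6, Milnor number mu = 6.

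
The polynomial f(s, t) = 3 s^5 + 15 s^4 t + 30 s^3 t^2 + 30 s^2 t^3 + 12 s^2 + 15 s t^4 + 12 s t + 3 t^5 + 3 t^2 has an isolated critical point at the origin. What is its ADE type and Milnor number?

Type A_4, Milnor number mu = 4.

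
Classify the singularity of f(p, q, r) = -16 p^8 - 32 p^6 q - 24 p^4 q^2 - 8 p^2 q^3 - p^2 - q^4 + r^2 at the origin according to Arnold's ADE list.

A_3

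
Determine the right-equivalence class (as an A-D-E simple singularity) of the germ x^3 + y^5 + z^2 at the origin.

E_8

The Hessian of f at 0 has rank 1. Corank 2; j^3 = x^3 is a perfect cube, so E-series; the 5-jet and mu = 8 give E_8.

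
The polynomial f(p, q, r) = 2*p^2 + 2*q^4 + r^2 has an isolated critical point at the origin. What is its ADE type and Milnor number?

The Hessian of f at 0 has rank 2. Corank 1: A-series; mu = 3 gives A_3.

Type A_{3}, Milnor number mu = 3.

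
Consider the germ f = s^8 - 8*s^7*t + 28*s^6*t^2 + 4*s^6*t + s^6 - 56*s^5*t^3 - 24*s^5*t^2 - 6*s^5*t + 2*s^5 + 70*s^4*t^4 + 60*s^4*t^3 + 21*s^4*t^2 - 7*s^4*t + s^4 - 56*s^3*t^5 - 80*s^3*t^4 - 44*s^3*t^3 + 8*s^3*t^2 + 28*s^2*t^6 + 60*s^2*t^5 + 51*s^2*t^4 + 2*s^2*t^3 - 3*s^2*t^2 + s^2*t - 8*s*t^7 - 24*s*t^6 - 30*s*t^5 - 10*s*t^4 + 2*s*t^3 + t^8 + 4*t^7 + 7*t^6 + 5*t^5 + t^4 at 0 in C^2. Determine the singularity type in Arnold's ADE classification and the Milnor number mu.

Type D_{5}, Milnor number mu = 5.

The Hessian of f at 0 has rank 0. Corank 2; j^3 = s^2*t has shape L^2 M (L != M), so D-series; mu = 5 gives D_5.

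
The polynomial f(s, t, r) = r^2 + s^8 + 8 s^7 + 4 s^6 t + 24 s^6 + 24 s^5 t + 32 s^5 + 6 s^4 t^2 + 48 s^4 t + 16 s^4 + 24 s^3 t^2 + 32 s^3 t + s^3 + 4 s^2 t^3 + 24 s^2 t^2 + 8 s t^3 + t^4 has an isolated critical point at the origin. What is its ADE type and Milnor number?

Type E6, Milnor number mu = 6.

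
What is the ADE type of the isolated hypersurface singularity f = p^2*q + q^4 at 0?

The Hessian of f at 0 has rank 0. Corank 2; j^3 = p^2*q has shape L^2 M (L != M), so D-series; mu = 5 gives D_5.

D_5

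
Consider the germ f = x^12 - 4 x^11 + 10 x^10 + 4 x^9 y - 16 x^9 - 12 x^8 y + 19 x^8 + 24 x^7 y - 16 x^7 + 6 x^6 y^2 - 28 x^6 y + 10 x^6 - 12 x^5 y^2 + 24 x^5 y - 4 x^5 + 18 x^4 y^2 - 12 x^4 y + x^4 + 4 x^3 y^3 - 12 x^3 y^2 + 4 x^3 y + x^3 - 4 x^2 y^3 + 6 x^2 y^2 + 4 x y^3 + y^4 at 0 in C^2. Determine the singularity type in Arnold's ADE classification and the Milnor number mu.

Type E_{6}, Milnor number mu = 6.

The Hessian of f at 0 has rank 0. Corank 2; j^3 = x^3 is a perfect cube, so E-series; the 4-jet and mu = 6 give E_6.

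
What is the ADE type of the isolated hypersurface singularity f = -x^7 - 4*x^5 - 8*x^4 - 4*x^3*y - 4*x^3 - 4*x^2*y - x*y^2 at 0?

The Hessian of f at 0 has rank 0. Corank 2; j^3 = -x*(2*x + y)^2 has shape L^2 M (L != M), so D-series; mu = 8 gives D_8.

D_8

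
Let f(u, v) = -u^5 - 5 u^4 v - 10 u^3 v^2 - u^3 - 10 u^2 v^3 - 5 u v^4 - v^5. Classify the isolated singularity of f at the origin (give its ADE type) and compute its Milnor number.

Type E_{8}, Milnor number mu = 8.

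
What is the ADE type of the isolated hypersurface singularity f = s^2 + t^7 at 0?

The Hessian of f at 0 is [[2, 0], [0, 0]] with rank 1, so corank 1. A Groebner basis of the Jacobian ideal J(f) in C{s,t} is {t^6, s}; counting standard monomials gives mu = 6. Corank 1: A-series; mu = 6 gives A_6.

A_6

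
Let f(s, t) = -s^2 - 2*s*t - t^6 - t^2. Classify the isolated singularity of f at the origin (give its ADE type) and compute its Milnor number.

Type A5, Milnor number mu = 5.

The Hessian of f at 0 is [[-2, -2], [-2, -2]] with rank 1, so corank 1. A Groebner basis of the Jacobian ideal J(f) in C{s,t} is {t^5, s + t}; counting standard monomials gives mu = 5. Corank 1: A-series; mu = 5 gives A_5.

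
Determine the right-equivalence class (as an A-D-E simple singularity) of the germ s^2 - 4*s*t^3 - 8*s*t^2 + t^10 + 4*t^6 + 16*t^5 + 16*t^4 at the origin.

The Hessian of f at 0 is [[2, 0], [0, 0]] with rank 1, so corank 1. A Groebner basis of the Jacobian ideal J(f) in C{s,t} is {s^4 - 16*s^3/3 + 128*s^2*t - 1280*s^2/3 + 7168*s*t^2/3 - 4096*s*t/3 + 8192*s/3 - 32768*t^2/3, s^3*t - 2*s^3 + 32*s^2*t - 96*s^2 + 512*s*t^2 - 256*s*t + 512*s - 2048*t^2, -s^3/12 + s^2*t^2 - 2*s^2*t + 16*s^2/3 - 80*s*t^2/3 + 32*s*t/3 - 64*s/3 + 256*t^2/3, -s/2 + t^3 + 2*t^2}; counting standard monomials gives mu = 9. Corank 1: A-series; mu = 9 gives A_9.

A_{9}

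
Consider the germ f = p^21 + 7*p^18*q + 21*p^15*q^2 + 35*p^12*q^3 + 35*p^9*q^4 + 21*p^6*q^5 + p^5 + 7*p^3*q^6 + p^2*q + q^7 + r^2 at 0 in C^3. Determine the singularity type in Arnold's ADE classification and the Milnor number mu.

Type D8, Milnor number mu = 8.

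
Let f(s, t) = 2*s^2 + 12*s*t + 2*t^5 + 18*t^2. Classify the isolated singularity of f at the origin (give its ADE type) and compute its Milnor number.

Type A4, Milnor number mu = 4.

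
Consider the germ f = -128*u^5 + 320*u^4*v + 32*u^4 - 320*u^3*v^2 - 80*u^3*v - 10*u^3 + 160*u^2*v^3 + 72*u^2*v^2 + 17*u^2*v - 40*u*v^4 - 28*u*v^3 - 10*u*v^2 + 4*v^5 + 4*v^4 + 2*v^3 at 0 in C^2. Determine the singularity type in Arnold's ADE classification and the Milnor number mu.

Type D4, Milnor number mu = 4.

The Hessian of f at 0 has rank 0. Corank 2; j^3 = -(2*u - v)*(5*u^2 - 6*u*v + 2*v^2) splits into three distinct lines over C (the quadratic factor has nonzero discriminant), so D_4.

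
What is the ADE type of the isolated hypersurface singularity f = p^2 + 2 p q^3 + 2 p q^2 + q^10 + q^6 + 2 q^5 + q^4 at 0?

The Hessian of f at 0 is [[2, 0], [0, 0]] with rank 1, so corank 1. A Groebner basis of the Jacobian ideal J(f) in C{p,q} is {p^4 + p^3/3 + p^2*q - 5*p^2/3 - 7*p*q^2/3 + 2*p*q/3 - 2*p/3 - 2*q^2/3, p^3*q - p^3 - 2*p^2*q + 3*p^2 + 4*p*q^2 - p*q + p + q^2, p^3/3 + p^2*q^2 - p^2*q + 4*p^2/3 + 5*p*q^2/3 - p*q/3 + p/3 + q^2/3, p + q^3 + q^2}; counting standard monomials gives mu = 9. Corank 1: A-series; mu = 9 gives A_9.

A9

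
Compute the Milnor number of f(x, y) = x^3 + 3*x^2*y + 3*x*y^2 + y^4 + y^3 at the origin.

6

The Hessian of f at 0 has rank 0. Corank 2; j^3 = (x + y)^3 is a perfect cube, so E-series; the 4-jet and mu = 6 give E_6.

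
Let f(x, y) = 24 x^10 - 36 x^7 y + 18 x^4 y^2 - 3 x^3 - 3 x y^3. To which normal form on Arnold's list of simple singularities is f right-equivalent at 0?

E_7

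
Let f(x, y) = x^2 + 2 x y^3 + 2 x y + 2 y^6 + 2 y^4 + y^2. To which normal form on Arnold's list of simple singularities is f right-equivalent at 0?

The Hessian of f at 0 has rank 1. Corank 1: A-series; mu = 5 gives A_5.

A5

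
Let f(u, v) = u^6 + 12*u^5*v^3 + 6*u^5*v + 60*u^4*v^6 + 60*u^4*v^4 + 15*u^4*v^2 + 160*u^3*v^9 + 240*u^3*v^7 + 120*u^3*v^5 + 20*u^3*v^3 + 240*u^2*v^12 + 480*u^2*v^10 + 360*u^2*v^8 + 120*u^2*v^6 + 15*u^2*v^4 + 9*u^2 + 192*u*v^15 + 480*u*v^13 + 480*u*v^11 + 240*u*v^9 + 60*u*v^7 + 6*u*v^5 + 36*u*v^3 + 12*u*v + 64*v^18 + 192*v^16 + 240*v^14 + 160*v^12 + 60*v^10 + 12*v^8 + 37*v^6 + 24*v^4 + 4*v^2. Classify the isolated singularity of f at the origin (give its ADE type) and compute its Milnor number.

Type A5, Milnor number mu = 5.

The Hessian of f at 0 has rank 1. Corank 1: A-series; mu = 5 gives A_5.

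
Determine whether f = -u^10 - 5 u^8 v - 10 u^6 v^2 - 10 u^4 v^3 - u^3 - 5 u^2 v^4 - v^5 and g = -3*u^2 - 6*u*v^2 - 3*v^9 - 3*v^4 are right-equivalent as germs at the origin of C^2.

No.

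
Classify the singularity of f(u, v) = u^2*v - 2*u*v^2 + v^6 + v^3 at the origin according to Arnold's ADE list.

D7

The Hessian of f at 0 has rank 0. Corank 2; j^3 = v*(u - v)^2 has shape L^2 M (L != M), so D-series; mu = 7 gives D_7.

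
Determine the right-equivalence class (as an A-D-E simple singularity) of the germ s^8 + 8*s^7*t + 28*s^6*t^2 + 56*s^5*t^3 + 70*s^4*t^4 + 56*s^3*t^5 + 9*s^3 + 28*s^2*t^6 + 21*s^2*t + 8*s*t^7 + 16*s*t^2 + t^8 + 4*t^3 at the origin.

D_{9}

The Hessian of f at 0 has rank 0. Corank 2; j^3 = (s + t)*(3*s + 2*t)^2 has shape L^2 M (L != M), so D-series; mu = 9 gives D_9.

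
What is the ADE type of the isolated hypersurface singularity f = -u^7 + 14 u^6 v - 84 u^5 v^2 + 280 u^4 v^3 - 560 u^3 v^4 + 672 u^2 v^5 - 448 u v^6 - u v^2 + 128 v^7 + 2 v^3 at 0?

The Hessian of f at 0 is [[0, 0], [0, 0]] with rank 0, so corank 2. A Groebner basis of the Jacobian ideal J(f) in C{u,v} is {u^6 + v^2/7, v^3, u*v - 2*v^2}; counting standard monomials gives mu = 8. Corank 2; j^3 = -v^2*(u - 2*v) has shape L^2 M (L != M), so D-series; mu = 8 gives D_8.

D_8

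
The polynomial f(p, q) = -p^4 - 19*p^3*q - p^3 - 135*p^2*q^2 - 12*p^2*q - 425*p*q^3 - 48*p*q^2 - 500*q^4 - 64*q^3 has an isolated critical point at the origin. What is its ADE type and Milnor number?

Type E_7, Milnor number mu = 7.

The Hessian of f at 0 is [[0, 0], [0, 0]] with rank 0, so corank 2. A Groebner basis of the Jacobian ideal J(f) in C{p,q} is {3*p^2 + 24*p*q + q^4 + q^3 + 48*q^2, p^3 + 108*p^2 + 864*p*q + 100*q^3 + 1728*q^2, p^2*q - 17*p^2 - 136*p*q - 65*q^3/3 - 272*q^2, 2*p^2 + p*q^2 + 16*p*q + 14*q^3/3 + 32*q^2}; counting standard monomials gives mu = 7. Corank 2; j^3 = -(p + 4*q)^3 is a perfect cube, so E-series; the 4-jet and mu = 7 give E_7.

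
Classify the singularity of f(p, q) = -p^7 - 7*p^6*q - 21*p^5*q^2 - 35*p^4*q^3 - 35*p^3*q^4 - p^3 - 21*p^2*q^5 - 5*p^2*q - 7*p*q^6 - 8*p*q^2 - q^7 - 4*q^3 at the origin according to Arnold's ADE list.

D_{8}

The Hessian of f at 0 is [[0, 0], [0, 0]] with rank 0, so corank 2. A Groebner basis of the Jacobian ideal J(f) in C{p,q} is {p*q/7 + q^6 + 2*q^2/7, p*q^2 + 2*q^3, p^2 + 3*p*q + 2*q^2}; counting standard monomials gives mu = 8. Corank 2; j^3 = -(p + q)*(p + 2*q)^2 has shape L^2 M (L != M), so D-series; mu = 8 gives D_8.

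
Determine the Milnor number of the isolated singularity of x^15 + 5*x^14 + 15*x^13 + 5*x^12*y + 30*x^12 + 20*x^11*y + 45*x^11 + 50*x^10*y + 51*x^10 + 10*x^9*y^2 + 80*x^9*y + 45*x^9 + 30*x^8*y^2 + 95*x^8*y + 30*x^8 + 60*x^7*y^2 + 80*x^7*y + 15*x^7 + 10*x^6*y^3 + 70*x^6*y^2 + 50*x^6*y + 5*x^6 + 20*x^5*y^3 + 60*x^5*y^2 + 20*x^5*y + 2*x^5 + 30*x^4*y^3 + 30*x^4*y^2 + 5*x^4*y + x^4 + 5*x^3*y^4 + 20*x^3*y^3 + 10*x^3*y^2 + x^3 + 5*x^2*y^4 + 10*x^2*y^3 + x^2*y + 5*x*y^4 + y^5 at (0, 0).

6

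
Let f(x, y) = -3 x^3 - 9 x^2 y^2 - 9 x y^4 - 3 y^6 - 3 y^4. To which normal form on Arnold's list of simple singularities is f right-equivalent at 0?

E_{6}

The Hessian of f at 0 has rank 0. Corank 2; j^3 = -3*x^3 is a perfect cube, so E-series; the 4-jet and mu = 6 give E_6.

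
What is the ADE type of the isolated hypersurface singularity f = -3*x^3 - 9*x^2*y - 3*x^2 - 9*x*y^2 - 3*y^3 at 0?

A_2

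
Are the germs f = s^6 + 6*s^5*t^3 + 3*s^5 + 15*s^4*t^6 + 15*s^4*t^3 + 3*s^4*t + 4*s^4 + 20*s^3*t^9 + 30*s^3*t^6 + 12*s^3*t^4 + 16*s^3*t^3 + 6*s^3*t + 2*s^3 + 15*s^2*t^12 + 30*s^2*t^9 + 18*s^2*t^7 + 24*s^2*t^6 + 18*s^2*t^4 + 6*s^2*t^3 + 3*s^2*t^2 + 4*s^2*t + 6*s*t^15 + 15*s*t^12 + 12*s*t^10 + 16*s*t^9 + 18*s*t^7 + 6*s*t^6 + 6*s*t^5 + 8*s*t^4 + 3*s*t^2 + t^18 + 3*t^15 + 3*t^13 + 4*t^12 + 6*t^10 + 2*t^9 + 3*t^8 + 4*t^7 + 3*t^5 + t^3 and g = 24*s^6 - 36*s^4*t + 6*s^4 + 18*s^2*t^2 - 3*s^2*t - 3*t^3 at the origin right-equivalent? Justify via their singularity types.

Yes.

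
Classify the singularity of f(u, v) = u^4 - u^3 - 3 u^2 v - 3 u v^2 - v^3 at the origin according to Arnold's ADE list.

The Hessian of f at 0 is [[0, 0], [0, 0]] with rank 0, so corank 2. A Groebner basis of the Jacobian ideal J(f) in C{u,v} is {v^4, u*v^2 + 2*v^3/3, u^2 + 2*u*v + v^2}; counting standard monomials gives mu = 6. Corank 2; j^3 = -(u + v)^3 is a perfect cube, so E-series; the 4-jet and mu = 6 give E_6.

E6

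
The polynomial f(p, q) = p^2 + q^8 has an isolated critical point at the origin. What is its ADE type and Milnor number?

Type A_{7}, Milnor number mu = 7.

The Hessian of f at 0 is [[2, 0], [0, 0]] with rank 1, so corank 1. A Groebner basis of the Jacobian ideal J(f) in C{p,q} is {q^7, p}; counting standard monomials gives mu = 7. Corank 1: A-series; mu = 7 gives A_7.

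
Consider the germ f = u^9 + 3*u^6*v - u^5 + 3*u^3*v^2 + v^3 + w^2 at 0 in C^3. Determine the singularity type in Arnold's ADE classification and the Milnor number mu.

The Hessian of f at 0 has rank 1. Corank 2; j^3 = v^3 is a perfect cube, so E-series; the 5-jet and mu = 8 give E_8.

Type E_8, Milnor number mu = 8.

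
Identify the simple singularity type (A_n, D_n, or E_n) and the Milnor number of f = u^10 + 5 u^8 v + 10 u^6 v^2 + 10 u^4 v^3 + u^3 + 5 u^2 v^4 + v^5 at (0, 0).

The Hessian of f at 0 is [[0, 0], [0, 0]] with rank 0, so corank 2. A Groebner basis of the Jacobian ideal J(f) in C{u,v} is {v^4, u^2}; counting standard monomials gives mu = 8. Corank 2; j^3 = u^3 is a perfect cube, so E-series; the 5-jet and mu = 8 give E_8.

Type E_8, Milnor number mu = 8.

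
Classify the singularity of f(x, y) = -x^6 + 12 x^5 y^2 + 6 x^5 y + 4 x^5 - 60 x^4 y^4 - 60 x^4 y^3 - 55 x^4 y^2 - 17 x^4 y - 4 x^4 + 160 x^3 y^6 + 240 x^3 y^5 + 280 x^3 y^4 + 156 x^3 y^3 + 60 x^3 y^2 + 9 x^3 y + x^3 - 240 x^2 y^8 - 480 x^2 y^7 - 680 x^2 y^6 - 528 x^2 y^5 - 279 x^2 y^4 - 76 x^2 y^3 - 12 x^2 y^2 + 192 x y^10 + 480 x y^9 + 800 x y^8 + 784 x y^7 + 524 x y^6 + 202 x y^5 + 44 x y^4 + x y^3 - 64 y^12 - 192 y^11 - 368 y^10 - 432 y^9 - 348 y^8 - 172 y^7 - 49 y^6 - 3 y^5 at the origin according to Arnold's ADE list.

E_7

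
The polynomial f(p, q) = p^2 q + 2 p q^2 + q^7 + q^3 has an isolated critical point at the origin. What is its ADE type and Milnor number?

The Hessian of f at 0 has rank 0. Corank 2; j^3 = q*(p + q)^2 has shape L^2 M (L != M), so D-series; mu = 8 gives D_8.

Type D_{8}, Milnor number mu = 8.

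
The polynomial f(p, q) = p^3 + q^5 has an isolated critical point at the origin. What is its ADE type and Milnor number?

The Hessian of f at 0 has rank 0. Corank 2; j^3 = p^3 is a perfect cube, so E-series; the 5-jet and mu = 8 give E_8.

Type E_{8}, Milnor number mu = 8.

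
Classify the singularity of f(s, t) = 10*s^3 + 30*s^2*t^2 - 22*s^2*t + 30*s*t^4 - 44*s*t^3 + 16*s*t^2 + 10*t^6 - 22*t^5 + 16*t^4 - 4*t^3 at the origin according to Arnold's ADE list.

D4

The Hessian of f at 0 has rank 0. Corank 2; j^3 = 2*(s - t)*(5*s^2 - 6*s*t + 2*t^2) splits into three distinct lines over C (the quadratic factor has nonzero discriminant), so D_4.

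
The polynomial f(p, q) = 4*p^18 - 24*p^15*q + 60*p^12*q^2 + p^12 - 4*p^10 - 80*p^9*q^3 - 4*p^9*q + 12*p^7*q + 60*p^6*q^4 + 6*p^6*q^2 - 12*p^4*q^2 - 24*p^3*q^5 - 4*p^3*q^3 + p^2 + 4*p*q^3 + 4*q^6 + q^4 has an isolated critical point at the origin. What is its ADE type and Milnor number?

Type A_3, Milnor number mu = 3.

The Hessian of f at 0 is [[2, 0], [0, 0]] with rank 1, so corank 1. A Groebner basis of the Jacobian ideal J(f) in C{p,q} is {q^3, p}; counting standard monomials gives mu = 3. Corank 1: A-series; mu = 3 gives A_3.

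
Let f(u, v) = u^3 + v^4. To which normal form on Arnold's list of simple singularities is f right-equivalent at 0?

E_6

The Hessian of f at 0 has rank 0. Corank 2; j^3 = u^3 is a perfect cube, so E-series; the 4-jet and mu = 6 give E_6.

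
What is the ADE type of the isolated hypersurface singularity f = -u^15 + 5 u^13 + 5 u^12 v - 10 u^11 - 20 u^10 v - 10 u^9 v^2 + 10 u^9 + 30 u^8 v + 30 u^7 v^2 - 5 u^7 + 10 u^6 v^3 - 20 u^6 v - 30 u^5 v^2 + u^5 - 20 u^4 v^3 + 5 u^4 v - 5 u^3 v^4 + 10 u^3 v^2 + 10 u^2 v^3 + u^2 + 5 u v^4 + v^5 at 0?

A_{4}

The Hessian of f at 0 is [[2, 0], [0, 0]] with rank 1, so corank 1. A Groebner basis of the Jacobian ideal J(f) in C{u,v} is {v^4, u}; counting standard monomials gives mu = 4. Corank 1: A-series; mu = 4 gives A_4.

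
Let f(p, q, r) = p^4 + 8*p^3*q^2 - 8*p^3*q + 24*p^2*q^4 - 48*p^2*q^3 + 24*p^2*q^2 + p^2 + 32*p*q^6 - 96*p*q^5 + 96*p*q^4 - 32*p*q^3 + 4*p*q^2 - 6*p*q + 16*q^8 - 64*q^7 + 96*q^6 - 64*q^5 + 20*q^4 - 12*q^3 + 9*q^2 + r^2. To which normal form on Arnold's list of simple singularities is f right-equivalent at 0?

A3

The Hessian of f at 0 has rank 2. Corank 1: A-series; mu = 3 gives A_3.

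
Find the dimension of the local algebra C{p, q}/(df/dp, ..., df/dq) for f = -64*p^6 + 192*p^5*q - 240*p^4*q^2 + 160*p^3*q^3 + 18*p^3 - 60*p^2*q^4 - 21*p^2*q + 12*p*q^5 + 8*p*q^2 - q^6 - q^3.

The Hessian of f at 0 is [[0, 0], [0, 0]] with rank 0, so corank 2. A Groebner basis of the Jacobian ideal J(f) in C{p,q} is {243*p*q/4 + q^5 - 81*q^2/4, p*q^2 - q^3/3, p^2 - 5*p*q/6 + q^2/6}; counting standard monomials gives mu = 7. Corank 2; j^3 = (2*p - q)*(3*p - q)^2 has shape L^2 M (L != M), so D-series; mu = 7 gives D_7.

7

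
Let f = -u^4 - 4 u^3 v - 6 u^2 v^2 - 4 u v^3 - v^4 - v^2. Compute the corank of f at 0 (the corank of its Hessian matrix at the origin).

1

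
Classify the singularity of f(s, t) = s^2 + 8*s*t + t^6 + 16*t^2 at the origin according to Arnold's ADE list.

A_5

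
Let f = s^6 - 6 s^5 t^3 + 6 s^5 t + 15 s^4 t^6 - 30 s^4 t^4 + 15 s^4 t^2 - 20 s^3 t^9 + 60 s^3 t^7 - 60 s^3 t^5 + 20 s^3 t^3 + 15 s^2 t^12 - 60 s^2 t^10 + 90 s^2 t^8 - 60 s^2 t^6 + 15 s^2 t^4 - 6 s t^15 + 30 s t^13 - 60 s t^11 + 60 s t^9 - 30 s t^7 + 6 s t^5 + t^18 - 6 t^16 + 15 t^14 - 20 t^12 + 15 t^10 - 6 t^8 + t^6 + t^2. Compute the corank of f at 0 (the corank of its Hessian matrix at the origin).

Hessian at 0 has rank 1.

1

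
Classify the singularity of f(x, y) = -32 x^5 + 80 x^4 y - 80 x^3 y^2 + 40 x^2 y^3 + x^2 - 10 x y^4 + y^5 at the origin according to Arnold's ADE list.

A_4

The Hessian of f at 0 has rank 1. Corank 1: A-series; mu = 4 gives A_4.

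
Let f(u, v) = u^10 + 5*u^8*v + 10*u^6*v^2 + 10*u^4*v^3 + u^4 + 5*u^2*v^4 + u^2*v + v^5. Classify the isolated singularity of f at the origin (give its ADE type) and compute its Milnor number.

Type D6, Milnor number mu = 6.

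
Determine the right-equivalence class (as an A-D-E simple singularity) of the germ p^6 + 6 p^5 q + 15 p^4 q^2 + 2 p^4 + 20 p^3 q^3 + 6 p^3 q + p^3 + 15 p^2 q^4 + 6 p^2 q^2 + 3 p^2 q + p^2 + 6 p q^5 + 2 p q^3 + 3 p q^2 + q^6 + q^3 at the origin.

The Hessian of f at 0 has rank 1. Corank 1: A-series; mu = 2 gives A_2.

A2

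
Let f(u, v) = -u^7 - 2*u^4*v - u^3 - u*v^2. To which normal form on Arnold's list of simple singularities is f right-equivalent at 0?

D_4

The Hessian of f at 0 is [[0, 0], [0, 0]] with rank 0, so corank 2. A Groebner basis of the Jacobian ideal J(f) in C{u,v} is {v^3, u^2 + v^2/3, u*v}; counting standard monomials gives mu = 4. Corank 2; j^3 = -u*(u^2 + v^2) splits into three distinct lines over C (the quadratic factor has nonzero discriminant), so D_4.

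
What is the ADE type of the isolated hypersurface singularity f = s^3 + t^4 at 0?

The Hessian of f at 0 has rank 0. Corank 2; j^3 = s^3 is a perfect cube, so E-series; the 4-jet and mu = 6 give E_6.

E6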